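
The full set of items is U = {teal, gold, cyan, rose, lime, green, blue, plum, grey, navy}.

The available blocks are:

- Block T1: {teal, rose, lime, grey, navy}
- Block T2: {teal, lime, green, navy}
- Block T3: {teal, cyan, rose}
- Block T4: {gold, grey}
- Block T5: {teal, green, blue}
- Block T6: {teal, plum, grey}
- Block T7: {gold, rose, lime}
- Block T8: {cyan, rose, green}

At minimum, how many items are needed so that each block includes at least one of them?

3

The 3 items {teal, gold, rose} hit every block.
No choice of 2 items meets every block, so 3 is the minimum.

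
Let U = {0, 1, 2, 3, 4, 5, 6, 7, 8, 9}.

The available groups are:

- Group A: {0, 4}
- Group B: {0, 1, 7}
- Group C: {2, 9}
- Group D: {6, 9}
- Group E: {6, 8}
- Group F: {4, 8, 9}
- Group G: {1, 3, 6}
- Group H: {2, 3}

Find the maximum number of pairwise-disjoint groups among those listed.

3

A, E, H are pairwise disjoint (A={0,4}; E={6,8}; H={2,3}).
Every remaining group overlaps one of these, and no 4 of the listed groups are pairwise disjoint, so 3 is the maximum.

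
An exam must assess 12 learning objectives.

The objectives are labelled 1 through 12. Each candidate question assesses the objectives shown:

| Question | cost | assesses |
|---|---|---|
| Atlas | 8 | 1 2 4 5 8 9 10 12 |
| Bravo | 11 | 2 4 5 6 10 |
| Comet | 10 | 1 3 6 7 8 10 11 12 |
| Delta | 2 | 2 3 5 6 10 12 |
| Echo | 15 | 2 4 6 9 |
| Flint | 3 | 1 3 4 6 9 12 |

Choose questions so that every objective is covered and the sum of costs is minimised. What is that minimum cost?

15

Comet, Delta, Flint together cover every objective (Comet ∪ Delta ∪ Flint = {1, 2, 3, 4, 5, 6, 7, 8, 9, 10, 11, 12}); total cost 10 + 2 + 3 = 15.
No covering selection has total cost below 15.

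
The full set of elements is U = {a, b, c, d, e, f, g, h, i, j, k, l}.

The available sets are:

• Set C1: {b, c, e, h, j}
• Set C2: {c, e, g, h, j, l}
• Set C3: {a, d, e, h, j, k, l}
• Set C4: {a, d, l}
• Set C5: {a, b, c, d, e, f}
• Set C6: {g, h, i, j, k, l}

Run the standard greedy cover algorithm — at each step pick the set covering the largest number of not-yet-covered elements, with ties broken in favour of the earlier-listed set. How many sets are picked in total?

3

Greedy: pick C3 (covers 7 new) → pick C5 (covers 3 new) → pick C6 (covers 2 new). Total picks: 3.
(The true minimum cover uses only 2 sets, so greedy is not optimal here.)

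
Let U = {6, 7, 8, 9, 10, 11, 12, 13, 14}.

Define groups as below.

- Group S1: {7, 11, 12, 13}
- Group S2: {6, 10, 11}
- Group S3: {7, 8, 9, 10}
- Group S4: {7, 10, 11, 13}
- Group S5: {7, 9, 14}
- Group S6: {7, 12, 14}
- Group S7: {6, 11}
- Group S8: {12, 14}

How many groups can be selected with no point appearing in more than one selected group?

S3, S7, S8 are pairwise disjoint (S3={7,8,9,10}; S7={6,11}; S8={12,14}).
Every remaining group overlaps one of these, and no 4 of the listed groups are pairwise disjoint, so 3 is the maximum.

3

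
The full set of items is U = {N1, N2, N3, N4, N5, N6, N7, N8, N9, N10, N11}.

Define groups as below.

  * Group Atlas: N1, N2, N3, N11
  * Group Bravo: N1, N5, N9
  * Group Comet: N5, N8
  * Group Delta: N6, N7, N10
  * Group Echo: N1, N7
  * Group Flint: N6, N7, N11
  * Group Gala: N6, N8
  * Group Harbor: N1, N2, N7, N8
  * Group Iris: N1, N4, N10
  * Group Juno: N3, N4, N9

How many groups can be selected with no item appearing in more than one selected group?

3

Echo, Gala, Juno are pairwise disjoint (Echo={N1,N7}; Gala={N6,N8}; Juno={N3,N4,N9}).
Every remaining group overlaps one of these, and no 4 of the listed groups are pairwise disjoint, so 3 is the maximum.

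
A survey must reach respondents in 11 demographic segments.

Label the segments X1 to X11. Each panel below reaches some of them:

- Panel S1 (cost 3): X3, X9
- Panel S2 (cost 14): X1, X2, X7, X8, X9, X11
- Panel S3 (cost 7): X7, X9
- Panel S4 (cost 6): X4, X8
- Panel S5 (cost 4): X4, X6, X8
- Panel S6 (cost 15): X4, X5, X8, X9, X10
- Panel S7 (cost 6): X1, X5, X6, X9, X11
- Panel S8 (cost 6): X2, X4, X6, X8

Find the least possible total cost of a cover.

36

S1, S2, S5, S6 together cover every segment (S1 ∪ S2 ∪ S5 ∪ S6 = {X1, X2, X3, X4, X5, X6, X7, X8, X9, X10, X11}); total cost 3 + 14 + 4 + 15 = 36.
The greedy pick S7, S5, S1, S8, S3, S6 costs 41; no covering selection beats 36.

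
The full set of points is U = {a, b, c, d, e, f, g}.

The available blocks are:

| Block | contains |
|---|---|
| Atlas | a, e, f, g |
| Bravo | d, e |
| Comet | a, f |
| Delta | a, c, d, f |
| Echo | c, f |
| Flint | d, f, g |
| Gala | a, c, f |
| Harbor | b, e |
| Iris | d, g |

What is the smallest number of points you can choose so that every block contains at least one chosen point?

Take H = {d, e, f}. Each listed block contains at least one of these, so H is a hitting set of size 3.
The blocks Gala, Harbor, Iris are pairwise disjoint, so any hitting set needs a separate point for each — at least 3. Hence 3 is optimal.

3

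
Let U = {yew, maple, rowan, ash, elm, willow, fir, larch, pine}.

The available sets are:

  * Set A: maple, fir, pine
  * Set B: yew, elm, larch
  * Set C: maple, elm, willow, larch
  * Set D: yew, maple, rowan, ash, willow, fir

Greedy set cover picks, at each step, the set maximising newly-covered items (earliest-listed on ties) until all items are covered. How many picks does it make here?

Greedy: pick D (covers 6 new) → pick B (covers 2 new) → pick A (covers 1 new). Total picks: 3.

3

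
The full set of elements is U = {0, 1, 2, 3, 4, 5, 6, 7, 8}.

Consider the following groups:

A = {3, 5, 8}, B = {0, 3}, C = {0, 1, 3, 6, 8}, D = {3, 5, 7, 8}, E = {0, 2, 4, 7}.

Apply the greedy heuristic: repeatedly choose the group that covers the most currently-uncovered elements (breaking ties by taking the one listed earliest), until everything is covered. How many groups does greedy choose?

Greedy: pick C (covers 5 new) → pick E (covers 3 new) → pick A (covers 1 new). Total picks: 3.

3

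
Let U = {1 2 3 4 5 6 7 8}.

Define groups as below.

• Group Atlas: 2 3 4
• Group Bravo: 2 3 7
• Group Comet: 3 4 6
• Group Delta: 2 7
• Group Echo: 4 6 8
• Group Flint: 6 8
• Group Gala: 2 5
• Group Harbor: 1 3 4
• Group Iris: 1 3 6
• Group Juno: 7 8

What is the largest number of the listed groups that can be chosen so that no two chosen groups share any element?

Gala, Iris, Juno are pairwise disjoint (Gala={2,5}; Iris={1,3,6}; Juno={7,8}).
Every remaining group overlaps one of these, and no 4 of the listed groups are pairwise disjoint, so 3 is the maximum.

3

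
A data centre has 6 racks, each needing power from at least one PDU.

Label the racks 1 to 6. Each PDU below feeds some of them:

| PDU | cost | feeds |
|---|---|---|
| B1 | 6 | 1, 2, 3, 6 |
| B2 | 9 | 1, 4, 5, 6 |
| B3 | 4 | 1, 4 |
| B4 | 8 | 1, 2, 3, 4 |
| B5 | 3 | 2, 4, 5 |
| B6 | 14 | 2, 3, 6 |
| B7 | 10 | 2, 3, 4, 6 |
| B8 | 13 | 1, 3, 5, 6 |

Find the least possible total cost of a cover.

9

B1, B5 together cover every rack (B1 ∪ B5 = {1, 2, 3, 4, 5, 6}); total cost 6 + 3 = 9.
No covering selection has total cost below 9.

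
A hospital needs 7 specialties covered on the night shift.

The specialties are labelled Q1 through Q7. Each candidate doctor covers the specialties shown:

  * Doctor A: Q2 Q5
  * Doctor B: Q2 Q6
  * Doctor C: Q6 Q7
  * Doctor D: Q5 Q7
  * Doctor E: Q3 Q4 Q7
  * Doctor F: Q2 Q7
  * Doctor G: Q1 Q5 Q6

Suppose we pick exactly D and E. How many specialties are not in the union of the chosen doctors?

Union of D, E = {Q3, Q4, Q5, Q7}.
Not covered: Q1, Q2, Q6 — 3 specialties.

3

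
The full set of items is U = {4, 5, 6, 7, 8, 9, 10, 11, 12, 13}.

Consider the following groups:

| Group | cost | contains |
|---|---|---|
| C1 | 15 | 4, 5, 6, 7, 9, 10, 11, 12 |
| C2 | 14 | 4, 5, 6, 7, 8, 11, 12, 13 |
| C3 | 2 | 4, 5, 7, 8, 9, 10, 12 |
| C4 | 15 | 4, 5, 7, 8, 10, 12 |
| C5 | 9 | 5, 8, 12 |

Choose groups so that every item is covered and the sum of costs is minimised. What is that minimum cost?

16

C2, C3 together cover every item (C2 ∪ C3 = {4, 5, 6, 7, 8, 9, 10, 11, 12, 13}); total cost 14 + 2 = 16.
No covering selection has total cost below 16.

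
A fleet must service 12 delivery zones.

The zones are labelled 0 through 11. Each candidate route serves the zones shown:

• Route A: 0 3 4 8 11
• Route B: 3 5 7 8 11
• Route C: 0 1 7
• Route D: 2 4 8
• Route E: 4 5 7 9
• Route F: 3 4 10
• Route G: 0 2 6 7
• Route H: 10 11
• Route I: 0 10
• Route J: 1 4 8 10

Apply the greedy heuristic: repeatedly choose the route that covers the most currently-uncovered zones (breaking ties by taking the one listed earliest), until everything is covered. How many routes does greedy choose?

Greedy: pick A (covers 5 new) → pick E (covers 3 new) → pick G (covers 2 new) → pick J (covers 2 new). Total picks: 4.

4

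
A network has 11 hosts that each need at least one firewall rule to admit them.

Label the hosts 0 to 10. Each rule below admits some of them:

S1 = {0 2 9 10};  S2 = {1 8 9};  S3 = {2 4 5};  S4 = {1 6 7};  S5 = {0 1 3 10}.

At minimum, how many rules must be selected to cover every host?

4

S2 and S3 and S4 and S5 together: S2 ∪ S3 ∪ S4 ∪ S5 = {0, 1, 2, 3, 4, 5, 6, 7, 8, 9, 10} — every host is covered.
Only S5 contains 3, so S5 is forced; the remaining 7 hosts need at least 3 more rules (each remaining rule adds at most 3) — so at least 4 rules are needed, and 4 is optimal.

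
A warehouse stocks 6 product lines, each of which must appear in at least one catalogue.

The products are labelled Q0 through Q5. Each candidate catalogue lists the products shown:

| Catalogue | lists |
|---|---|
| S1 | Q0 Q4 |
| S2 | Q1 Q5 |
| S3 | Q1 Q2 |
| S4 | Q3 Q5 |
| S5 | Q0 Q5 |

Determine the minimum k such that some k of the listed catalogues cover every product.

S1 and S3 and S4 together: S1 ∪ S3 ∪ S4 = {Q0, Q1, Q2, Q3, Q4, Q5} — every product is covered.
Each catalogue has at most 2 products, and 2·2 = 4 < 6 — so at least 3 catalogues are needed, and 3 is optimal.

3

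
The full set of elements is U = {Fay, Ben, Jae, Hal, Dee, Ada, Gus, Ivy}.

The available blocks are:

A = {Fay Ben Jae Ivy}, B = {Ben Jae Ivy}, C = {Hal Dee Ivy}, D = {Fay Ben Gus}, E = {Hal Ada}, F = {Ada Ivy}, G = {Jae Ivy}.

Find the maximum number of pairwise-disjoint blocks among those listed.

D, E, G are pairwise disjoint (D={Fay,Ben,Gus}; E={Hal,Ada}; G={Jae,Ivy}).
Every remaining block overlaps one of these, and no 4 of the listed blocks are pairwise disjoint, so 3 is the maximum.

3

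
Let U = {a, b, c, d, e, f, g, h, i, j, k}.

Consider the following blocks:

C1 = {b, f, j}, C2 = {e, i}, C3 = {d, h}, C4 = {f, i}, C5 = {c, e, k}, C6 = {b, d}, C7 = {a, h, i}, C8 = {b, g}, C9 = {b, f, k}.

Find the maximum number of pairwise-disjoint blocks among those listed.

C3, C4, C5, C8 are pairwise disjoint (C3={d,h}; C4={f,i}; C5={c,e,k}; C8={b,g}).
Every remaining block overlaps one of these, and no 5 of the listed blocks are pairwise disjoint, so 4 is the maximum.

4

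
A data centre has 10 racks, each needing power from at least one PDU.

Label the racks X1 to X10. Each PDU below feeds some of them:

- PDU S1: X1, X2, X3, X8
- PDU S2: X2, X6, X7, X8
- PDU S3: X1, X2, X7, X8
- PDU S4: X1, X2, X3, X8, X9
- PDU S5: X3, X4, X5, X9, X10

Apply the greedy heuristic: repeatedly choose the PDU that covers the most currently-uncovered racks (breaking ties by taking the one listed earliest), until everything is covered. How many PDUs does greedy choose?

Greedy: pick S4 (covers 5 new) → pick S5 (covers 3 new) → pick S2 (covers 2 new). Total picks: 3.

3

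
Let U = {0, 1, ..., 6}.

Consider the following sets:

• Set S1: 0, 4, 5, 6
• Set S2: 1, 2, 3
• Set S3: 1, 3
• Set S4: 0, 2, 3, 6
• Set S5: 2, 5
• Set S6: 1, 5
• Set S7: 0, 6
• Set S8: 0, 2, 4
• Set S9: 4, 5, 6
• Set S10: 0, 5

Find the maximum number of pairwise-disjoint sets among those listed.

3

S3, S5, S7 are pairwise disjoint (S3={1,3}; S5={2,5}; S7={0,6}).
Every remaining set overlaps one of these, and no 4 of the listed sets are pairwise disjoint, so 3 is the maximum.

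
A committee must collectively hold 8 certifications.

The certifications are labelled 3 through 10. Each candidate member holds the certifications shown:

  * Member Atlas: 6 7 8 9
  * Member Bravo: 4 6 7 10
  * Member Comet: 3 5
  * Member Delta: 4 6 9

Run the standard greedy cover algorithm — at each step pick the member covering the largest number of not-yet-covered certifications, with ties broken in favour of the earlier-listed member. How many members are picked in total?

3

Greedy: pick Atlas (covers 4 new) → pick Bravo (covers 2 new) → pick Comet (covers 2 new). Total picks: 3.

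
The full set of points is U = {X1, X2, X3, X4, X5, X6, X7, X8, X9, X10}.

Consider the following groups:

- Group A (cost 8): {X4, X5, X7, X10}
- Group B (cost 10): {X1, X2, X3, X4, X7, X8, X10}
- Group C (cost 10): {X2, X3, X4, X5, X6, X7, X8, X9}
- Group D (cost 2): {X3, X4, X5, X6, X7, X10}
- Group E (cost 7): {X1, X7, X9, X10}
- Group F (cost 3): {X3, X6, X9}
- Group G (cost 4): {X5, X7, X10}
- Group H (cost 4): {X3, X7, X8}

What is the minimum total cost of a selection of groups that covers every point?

15

B, D, F together cover every point (B ∪ D ∪ F = {X1, X2, X3, X4, X5, X6, X7, X8, X9, X10}); total cost 10 + 2 + 3 = 15.
No covering selection has total cost below 15.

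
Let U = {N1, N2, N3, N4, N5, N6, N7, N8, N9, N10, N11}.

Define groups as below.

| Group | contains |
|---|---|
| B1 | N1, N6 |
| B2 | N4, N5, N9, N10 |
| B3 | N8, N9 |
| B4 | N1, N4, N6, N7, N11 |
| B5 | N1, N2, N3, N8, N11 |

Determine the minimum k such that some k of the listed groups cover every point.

Take {B2, B4, B5}. Their union is {N1, N2, N3, N4, N5, N6, N7, N8, N9, N10, N11}, which is all 11 points.
Each group has at most 5 points, and 2·5 = 10 < 11 — so at least 3 groups are needed, and 3 is optimal.

3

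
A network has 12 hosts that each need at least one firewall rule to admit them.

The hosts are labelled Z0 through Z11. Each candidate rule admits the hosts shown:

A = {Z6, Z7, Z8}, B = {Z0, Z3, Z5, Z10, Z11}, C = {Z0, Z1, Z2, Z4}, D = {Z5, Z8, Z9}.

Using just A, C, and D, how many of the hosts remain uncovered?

Union of A, C, D = {Z0, Z1, Z2, Z4, Z5, Z6, Z7, Z8, Z9}.
Not covered: Z3, Z10, Z11 — 3 hosts.

3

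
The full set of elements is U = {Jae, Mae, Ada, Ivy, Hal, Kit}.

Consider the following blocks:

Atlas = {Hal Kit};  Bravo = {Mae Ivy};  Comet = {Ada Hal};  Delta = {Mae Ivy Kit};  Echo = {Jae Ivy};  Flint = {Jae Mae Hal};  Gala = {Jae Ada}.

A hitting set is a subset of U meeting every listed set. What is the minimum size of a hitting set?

The 3 elements {Jae, Mae, Hal} hit every block.
The blocks Atlas, Bravo, Gala are pairwise disjoint, so any hitting set needs a separate element for each — at least 3. Hence 3 is optimal.

3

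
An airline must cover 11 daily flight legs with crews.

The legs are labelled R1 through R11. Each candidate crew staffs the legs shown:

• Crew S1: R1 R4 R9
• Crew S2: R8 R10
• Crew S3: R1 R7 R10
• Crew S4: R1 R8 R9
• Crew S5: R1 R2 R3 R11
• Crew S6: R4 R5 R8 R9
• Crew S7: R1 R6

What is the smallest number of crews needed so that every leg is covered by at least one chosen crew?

4

Take {S3, S5, S6, S7}. Their union is {R1, R2, R3, R4, R5, R6, R7, R8, R9, R10, R11}, which is all 11 legs.
Only S7 contains R6, so S7 is forced; the remaining 9 legs need at least 3 more crews (each remaining crew adds at most 4) — so at least 4 crews are needed, and 4 is optimal.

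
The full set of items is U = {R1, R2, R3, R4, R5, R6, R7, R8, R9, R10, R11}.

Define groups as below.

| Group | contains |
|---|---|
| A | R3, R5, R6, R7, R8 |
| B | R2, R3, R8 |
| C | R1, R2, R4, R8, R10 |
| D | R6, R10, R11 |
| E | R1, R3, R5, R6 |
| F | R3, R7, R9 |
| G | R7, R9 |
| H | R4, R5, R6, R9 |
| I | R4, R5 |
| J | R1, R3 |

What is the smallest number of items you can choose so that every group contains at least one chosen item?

4

T = {R3, R4, R7, R10} meets every group (each contains at least one member of T), and |T| = 4.
The groups D, G, I, J are pairwise disjoint, so any hitting set needs a separate item for each — at least 4. Hence 4 is optimal.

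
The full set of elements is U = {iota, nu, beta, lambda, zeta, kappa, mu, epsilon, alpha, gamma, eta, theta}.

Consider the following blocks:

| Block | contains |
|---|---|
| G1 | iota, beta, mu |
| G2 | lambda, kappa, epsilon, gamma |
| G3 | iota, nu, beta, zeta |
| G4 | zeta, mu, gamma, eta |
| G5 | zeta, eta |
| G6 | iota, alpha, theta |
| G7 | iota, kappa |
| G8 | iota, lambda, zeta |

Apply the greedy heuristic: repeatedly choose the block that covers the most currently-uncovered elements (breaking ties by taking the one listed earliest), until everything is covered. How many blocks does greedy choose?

4

Greedy: pick G2 (covers 4 new) → pick G3 (covers 4 new) → pick G4 (covers 2 new) → pick G6 (covers 2 new). Total picks: 4.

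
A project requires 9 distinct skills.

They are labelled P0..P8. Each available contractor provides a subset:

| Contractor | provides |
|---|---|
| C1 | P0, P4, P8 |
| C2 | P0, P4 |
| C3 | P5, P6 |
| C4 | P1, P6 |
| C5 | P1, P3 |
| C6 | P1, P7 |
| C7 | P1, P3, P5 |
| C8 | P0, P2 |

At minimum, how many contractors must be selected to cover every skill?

5

Take {C1, C3, C6, C7, C8}. Their union is {P0, P1, P2, P3, P4, P5, P6, P7, P8}, which is all 9 skills.
No 4 of the 8 contractors cover everything (all 70 combinations miss at least one skill), so 5 is optimal.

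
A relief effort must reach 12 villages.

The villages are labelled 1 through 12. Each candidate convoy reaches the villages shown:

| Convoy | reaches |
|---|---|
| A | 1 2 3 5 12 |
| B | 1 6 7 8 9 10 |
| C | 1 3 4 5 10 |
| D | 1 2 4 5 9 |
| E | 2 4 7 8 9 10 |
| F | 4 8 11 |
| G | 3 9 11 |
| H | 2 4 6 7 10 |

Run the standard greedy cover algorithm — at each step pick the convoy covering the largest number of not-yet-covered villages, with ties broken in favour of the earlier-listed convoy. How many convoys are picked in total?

Greedy: pick B (covers 6 new) → pick A (covers 4 new) → pick F (covers 2 new). Total picks: 3.

3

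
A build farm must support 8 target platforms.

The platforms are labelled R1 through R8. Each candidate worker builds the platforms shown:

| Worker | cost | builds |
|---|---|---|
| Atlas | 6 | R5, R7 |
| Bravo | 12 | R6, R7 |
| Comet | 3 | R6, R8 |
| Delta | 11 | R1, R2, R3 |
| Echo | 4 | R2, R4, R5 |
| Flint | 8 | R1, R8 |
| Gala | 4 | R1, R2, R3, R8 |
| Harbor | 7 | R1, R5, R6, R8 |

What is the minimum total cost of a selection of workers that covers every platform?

17

Atlas, Comet, Echo, Gala together cover every platform (Atlas ∪ Comet ∪ Echo ∪ Gala = {R1, R2, R3, R4, R5, R6, R7, R8}); total cost 6 + 3 + 4 + 4 = 17.
No covering selection has total cost below 17.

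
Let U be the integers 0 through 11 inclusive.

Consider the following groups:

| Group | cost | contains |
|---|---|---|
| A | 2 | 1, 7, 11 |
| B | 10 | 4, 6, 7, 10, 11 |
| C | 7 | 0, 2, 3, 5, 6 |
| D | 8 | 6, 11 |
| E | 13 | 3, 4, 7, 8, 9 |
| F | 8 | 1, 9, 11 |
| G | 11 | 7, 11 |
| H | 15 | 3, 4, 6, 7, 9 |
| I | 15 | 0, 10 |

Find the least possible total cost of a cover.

32

A, B, C, E together cover every point (A ∪ B ∪ C ∪ E = {0, 1, 2, 3, 4, 5, 6, 7, 8, 9, 10, 11}); total cost 2 + 10 + 7 + 13 = 32.
No covering selection has total cost below 32.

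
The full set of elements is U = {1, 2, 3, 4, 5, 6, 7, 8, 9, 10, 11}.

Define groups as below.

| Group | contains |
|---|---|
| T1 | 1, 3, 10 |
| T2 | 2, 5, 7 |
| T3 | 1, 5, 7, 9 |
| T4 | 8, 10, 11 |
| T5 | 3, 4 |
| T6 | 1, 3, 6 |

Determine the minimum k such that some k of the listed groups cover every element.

T2, T3, T4, T5, and T6 cover everything between them: the union {1, 2, 3, 4, 5, 6, 7, 8, 9, 10, 11} is all of U.
No 4 of the 6 groups cover everything (all 15 combinations miss at least one element), so 5 is optimal.

5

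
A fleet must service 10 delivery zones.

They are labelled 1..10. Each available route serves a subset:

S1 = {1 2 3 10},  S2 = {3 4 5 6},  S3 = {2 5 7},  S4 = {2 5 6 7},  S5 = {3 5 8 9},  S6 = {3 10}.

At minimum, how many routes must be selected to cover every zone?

4

Take {S1, S2, S3, S5}. Their union is {1, 2, 3, 4, 5, 6, 7, 8, 9, 10}, which is all 10 zones.
No 3 of the 6 routes cover everything (all 20 combinations miss at least one zone), so 4 is optimal.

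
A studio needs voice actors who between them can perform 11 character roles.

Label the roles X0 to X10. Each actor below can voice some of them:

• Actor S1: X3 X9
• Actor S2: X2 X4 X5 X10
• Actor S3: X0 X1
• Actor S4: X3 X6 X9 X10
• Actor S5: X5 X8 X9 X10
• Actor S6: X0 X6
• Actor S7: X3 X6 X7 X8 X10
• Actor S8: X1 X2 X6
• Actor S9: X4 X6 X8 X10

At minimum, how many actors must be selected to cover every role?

4

Take {S2, S3, S5, S7}. Their union is {X0, X1, X2, X3, X4, X5, X6, X7, X8, X9, X10}, which is all 11 roles.
No 3 of the 9 actors cover everything (all 84 combinations miss at least one role), so 4 is optimal.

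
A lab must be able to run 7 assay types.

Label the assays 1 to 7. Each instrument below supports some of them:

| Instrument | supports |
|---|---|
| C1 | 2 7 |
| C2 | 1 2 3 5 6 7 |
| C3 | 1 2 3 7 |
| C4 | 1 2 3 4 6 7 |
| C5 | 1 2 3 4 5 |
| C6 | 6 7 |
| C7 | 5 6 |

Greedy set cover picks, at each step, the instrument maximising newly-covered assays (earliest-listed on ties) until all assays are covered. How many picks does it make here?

2

Greedy: pick C2 (covers 6 new) → pick C4 (covers 1 new). Total picks: 2.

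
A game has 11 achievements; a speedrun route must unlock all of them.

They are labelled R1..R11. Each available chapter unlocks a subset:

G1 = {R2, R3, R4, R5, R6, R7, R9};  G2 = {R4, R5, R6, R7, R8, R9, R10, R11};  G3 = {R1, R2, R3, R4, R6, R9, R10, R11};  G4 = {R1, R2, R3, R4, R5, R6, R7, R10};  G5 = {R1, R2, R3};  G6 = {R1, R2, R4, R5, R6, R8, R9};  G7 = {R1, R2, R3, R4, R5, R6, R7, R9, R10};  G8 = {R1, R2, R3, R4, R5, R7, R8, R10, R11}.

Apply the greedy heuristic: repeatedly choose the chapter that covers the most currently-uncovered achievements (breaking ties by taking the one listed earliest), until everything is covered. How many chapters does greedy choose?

2

Greedy: pick G7 (covers 9 new) → pick G2 (covers 2 new). Total picks: 2.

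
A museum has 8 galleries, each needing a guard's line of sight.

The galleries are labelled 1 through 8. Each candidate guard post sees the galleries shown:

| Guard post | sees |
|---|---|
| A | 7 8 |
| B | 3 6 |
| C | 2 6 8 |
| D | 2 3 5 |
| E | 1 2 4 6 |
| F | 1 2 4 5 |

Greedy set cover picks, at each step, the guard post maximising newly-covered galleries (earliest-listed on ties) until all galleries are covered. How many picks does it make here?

3

Greedy: pick E (covers 4 new) → pick A (covers 2 new) → pick D (covers 2 new). Total picks: 3.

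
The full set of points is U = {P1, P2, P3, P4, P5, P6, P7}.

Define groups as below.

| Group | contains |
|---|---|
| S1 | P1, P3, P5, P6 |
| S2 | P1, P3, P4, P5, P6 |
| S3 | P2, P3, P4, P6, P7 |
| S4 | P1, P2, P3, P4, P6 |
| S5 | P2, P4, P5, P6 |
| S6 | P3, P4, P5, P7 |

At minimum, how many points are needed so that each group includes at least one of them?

2

The 2 points {P3, P5} hit every group.
No single point lies in every group, so at least 2 are needed and 2 is optimal.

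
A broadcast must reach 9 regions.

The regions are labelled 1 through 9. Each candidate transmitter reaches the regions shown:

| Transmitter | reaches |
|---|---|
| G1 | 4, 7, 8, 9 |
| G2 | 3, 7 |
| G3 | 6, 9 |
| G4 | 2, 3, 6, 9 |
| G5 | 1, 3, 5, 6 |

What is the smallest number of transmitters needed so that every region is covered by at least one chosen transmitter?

3

Take {G1, G4, G5}. Their union is {1, 2, 3, 4, 5, 6, 7, 8, 9}, which is all 9 regions.
Each transmitter has at most 4 regions, and 2·4 = 8 < 9 — so at least 3 transmitters are needed, and 3 is optimal.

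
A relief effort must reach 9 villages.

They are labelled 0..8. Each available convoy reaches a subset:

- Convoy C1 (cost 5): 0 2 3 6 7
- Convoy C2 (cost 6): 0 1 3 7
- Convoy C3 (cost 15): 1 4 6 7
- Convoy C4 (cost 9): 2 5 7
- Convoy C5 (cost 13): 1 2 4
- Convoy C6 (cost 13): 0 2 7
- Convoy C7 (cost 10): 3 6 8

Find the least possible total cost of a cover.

C1, C4, C5, C7 together cover every village (C1 ∪ C4 ∪ C5 ∪ C7 = {0, 1, 2, 3, 4, 5, 6, 7, 8}); total cost 5 + 9 + 13 + 10 = 37.
The greedy pick C1, C2, C4, C7, C5 costs 43; no covering selection beats 37.

37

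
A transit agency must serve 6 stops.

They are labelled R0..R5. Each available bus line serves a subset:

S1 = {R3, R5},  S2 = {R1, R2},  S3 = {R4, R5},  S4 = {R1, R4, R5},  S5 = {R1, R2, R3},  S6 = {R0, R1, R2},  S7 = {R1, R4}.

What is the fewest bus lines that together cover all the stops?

S1 and S6 and S7 together: S1 ∪ S6 ∪ S7 = {R0, R1, R2, R3, R4, R5} — every stop is covered.
Only S6 contains R0, so S6 is forced; the remaining 3 stops need at least 2 more bus lines (each remaining bus line adds at most 2) — so at least 3 bus lines are needed, and 3 is optimal.

3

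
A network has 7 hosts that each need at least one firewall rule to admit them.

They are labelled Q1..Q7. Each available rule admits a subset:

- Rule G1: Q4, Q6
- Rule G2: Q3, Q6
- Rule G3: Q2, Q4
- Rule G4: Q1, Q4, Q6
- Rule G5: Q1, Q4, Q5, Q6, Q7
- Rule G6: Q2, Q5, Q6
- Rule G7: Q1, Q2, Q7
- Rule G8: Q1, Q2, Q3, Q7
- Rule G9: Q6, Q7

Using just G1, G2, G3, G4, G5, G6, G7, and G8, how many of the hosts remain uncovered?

Union of G1, G2, G3, G4, G5, G6, G7, G8 = {Q1, Q2, Q3, Q4, Q5, Q6, Q7} — that's every host, so 0 are uncovered.

0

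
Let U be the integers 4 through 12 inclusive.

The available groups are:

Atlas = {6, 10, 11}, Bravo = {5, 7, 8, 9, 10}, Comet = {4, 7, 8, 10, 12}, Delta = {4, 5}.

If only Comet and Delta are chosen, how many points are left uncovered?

Union of Comet, Delta = {4, 5, 7, 8, 10, 12}.
Not covered: 6, 9, 11 — 3 points.

3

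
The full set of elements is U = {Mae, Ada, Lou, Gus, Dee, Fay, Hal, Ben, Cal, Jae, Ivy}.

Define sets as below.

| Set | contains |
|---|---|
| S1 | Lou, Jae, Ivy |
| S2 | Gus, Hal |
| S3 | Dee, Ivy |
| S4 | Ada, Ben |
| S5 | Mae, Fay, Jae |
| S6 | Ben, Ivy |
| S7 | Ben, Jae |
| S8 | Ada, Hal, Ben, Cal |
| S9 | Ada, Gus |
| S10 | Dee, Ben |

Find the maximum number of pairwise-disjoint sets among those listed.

S2, S3, S4, S5 are pairwise disjoint (S2={Gus,Hal}; S3={Dee,Ivy}; S4={Ada,Ben}; S5={Mae,Fay,Jae}).
Every remaining set overlaps one of these, and no 5 of the listed sets are pairwise disjoint, so 4 is the maximum.

4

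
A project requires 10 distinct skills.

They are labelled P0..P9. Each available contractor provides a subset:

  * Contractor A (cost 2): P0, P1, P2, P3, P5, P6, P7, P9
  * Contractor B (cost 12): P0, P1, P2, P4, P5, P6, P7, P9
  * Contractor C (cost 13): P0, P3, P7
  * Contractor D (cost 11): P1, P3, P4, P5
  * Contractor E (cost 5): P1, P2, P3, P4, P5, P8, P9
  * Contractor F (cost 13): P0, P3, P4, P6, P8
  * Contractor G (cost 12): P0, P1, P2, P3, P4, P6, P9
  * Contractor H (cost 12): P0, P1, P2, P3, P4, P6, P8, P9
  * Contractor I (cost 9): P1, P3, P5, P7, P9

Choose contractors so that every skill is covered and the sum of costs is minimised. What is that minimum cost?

7

A, E together cover every skill (A ∪ E = {P0, P1, P2, P3, P4, P5, P6, P7, P8, P9}); total cost 2 + 5 = 7.
No covering selection has total cost below 7.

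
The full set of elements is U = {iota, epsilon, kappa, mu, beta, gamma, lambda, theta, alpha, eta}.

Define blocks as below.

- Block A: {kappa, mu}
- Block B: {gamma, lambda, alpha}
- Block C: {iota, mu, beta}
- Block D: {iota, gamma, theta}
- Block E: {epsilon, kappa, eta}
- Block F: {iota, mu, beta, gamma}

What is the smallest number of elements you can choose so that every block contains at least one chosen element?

3

The 3 elements {iota, kappa, alpha} hit every block.
The blocks B, C, E are pairwise disjoint, so any hitting set needs a separate element for each — at least 3. Hence 3 is optimal.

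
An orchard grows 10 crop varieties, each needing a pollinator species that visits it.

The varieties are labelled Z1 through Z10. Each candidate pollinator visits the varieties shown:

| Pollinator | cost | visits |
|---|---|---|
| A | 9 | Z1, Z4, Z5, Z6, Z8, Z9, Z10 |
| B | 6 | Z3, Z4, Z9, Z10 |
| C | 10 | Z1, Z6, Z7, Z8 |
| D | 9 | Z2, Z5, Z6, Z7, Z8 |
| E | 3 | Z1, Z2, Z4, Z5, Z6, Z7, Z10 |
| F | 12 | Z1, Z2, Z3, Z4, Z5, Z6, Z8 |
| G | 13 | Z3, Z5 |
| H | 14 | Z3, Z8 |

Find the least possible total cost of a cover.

B, D, E together cover every variety (B ∪ D ∪ E = {Z1, Z2, Z3, Z4, Z5, Z6, Z7, Z8, Z9, Z10}); total cost 6 + 9 + 3 = 18.
No covering selection has total cost below 18.

18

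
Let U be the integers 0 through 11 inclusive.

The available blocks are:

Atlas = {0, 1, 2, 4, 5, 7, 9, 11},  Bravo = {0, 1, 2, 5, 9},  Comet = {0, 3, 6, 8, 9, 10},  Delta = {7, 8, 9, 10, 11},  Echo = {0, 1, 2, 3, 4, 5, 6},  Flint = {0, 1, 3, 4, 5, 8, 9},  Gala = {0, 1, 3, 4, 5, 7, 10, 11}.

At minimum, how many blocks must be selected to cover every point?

2

Atlas and Comet together: Atlas ∪ Comet = {0, 1, 2, 3, 4, 5, 6, 7, 8, 9, 10, 11} — every point is covered.
No single block has all 12 points (the largest, Atlas, has 8), so 2 is optimal.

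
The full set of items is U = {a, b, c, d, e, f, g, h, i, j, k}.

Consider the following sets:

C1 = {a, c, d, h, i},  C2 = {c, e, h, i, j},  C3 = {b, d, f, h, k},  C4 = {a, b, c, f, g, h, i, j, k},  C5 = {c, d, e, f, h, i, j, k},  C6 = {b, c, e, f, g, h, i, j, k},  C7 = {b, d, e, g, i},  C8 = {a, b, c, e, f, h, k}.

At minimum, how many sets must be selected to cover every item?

C4 and C5 cover everything between them: the union {a, b, c, d, e, f, g, h, i, j, k} is all of U.
No single set has all 11 items (the largest, C4, has 9), so 2 is optimal.

2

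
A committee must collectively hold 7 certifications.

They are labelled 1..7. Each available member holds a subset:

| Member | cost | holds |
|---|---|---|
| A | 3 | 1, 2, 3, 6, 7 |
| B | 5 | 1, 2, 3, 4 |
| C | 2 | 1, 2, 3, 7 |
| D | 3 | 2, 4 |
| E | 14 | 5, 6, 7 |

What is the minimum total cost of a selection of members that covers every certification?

B, E together cover every certification (B ∪ E = {1, 2, 3, 4, 5, 6, 7}); total cost 5 + 14 = 19.
The greedy pick C, A, D, E costs 22; no covering selection beats 19.

19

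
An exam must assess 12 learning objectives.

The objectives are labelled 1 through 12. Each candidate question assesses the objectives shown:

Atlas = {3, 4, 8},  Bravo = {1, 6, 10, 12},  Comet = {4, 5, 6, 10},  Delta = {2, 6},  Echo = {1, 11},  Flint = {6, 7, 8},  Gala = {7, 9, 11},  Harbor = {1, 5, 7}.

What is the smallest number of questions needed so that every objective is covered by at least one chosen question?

5

Atlas and Bravo and Delta and Gala and Harbor together: Atlas ∪ Bravo ∪ Delta ∪ Gala ∪ Harbor = {1, 2, 3, 4, 5, 6, 7, 8, 9, 10, 11, 12} — every objective is covered.
Only Delta contains 2, so Delta is forced; the remaining 10 objectives need at least 4 more questions (each remaining question adds at most 3) — so at least 5 questions are needed, and 5 is optimal.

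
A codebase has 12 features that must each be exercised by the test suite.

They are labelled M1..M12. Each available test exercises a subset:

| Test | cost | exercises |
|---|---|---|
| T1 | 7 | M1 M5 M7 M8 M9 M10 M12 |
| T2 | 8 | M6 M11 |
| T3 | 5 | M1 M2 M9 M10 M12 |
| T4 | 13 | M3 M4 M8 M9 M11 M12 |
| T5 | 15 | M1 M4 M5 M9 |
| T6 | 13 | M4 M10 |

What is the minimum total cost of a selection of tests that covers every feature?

T1, T2, T3, T4 together cover every feature (T1 ∪ T2 ∪ T3 ∪ T4 = {M1, M2, M3, M4, M5, M6, M7, M8, M9, M10, M11, M12}); total cost 7 + 8 + 5 + 13 = 33.
No covering selection has total cost below 33.

33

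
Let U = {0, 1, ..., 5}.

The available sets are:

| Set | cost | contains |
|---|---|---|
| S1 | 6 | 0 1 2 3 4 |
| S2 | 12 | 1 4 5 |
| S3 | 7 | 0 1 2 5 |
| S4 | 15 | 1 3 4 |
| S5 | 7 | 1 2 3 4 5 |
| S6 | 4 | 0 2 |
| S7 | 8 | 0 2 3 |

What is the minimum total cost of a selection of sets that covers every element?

11

S5, S6 together cover every element (S5 ∪ S6 = {0, 1, 2, 3, 4, 5}); total cost 7 + 4 = 11.
The greedy pick S1, S3 costs 13; no covering selection beats 11.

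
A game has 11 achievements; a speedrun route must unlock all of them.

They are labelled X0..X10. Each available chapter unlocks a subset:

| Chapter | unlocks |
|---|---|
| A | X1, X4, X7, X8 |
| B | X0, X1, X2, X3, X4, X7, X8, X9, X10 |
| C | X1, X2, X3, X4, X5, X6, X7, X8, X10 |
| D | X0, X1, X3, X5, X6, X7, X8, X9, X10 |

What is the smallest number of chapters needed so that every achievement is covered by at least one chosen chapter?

2

B and D together: B ∪ D = {X0, X1, X2, X3, X4, X5, X6, X7, X8, X9, X10} — every achievement is covered.
No single chapter has all 11 achievements (the largest, B, has 9), so 2 is optimal.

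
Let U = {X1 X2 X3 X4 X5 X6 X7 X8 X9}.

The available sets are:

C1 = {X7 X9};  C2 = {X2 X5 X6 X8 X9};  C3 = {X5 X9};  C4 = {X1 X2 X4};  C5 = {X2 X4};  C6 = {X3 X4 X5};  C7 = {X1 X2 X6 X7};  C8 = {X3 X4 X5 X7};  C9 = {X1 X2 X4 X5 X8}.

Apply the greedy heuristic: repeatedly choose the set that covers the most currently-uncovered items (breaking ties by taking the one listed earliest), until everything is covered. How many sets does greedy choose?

Greedy: pick C2 (covers 5 new) → pick C8 (covers 3 new) → pick C4 (covers 1 new). Total picks: 3.

3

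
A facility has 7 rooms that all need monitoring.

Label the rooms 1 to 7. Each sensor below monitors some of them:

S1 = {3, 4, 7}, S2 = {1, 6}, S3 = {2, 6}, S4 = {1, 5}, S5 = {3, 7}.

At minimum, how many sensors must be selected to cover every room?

3

Take {S1, S3, S4}. Their union is {1, 2, 3, 4, 5, 6, 7}, which is all 7 rooms.
Each sensor has at most 3 rooms, and 2·3 = 6 < 7 — so at least 3 sensors are needed, and 3 is optimal.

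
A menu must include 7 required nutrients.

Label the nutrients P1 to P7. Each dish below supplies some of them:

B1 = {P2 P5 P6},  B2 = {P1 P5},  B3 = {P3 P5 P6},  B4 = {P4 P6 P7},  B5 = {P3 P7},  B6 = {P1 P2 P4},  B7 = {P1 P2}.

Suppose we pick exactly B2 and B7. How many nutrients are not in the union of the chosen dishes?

4

Union of B2, B7 = {P1, P2, P5}.
Not covered: P3, P4, P6, P7 — 4 nutrients.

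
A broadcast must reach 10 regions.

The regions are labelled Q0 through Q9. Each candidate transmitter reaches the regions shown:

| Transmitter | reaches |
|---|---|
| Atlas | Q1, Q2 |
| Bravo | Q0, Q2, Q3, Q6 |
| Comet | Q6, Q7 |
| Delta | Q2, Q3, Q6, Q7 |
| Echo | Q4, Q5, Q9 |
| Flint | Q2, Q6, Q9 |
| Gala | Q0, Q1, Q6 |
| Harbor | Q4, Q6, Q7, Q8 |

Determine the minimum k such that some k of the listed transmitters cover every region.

4

Take {Delta, Echo, Gala, Harbor}. Their union is {Q0, Q1, Q2, Q3, Q4, Q5, Q6, Q7, Q8, Q9}, which is all 10 regions.
No 3 of the 8 transmitters cover everything (all 56 combinations miss at least one region), so 4 is optimal.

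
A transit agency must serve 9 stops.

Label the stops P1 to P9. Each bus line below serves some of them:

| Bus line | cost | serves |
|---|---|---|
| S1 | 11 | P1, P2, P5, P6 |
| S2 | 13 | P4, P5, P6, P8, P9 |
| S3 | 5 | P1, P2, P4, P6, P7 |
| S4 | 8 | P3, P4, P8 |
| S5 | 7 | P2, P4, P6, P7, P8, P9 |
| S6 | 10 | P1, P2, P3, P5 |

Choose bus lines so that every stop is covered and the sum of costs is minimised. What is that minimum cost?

17

S5, S6 together cover every stop (S5 ∪ S6 = {P1, P2, P3, P4, P5, P6, P7, P8, P9}); total cost 7 + 10 = 17.
The greedy pick S3, S5, S6 costs 22; no covering selection beats 17.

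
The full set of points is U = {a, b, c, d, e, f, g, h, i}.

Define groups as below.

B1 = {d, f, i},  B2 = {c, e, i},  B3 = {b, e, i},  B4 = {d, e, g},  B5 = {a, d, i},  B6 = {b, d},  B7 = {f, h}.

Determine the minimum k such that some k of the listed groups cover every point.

5

B2 and B3 and B4 and B5 and B7 together: B2 ∪ B3 ∪ B4 ∪ B5 ∪ B7 = {a, b, c, d, e, f, g, h, i} — every point is covered.
No 4 of the 7 groups cover everything (all 35 combinations miss at least one point), so 5 is optimal.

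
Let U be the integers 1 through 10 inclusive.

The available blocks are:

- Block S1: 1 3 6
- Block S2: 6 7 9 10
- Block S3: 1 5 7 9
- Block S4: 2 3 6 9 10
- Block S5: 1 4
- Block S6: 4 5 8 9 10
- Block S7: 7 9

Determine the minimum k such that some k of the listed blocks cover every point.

3

S3 and S4 and S6 together: S3 ∪ S4 ∪ S6 = {1, 2, 3, 4, 5, 6, 7, 8, 9, 10} — every point is covered.
Only S4 contains 2, so S4 is forced; the remaining 5 points need at least 2 more blocks (each remaining block adds at most 3) — so at least 3 blocks are needed, and 3 is optimal.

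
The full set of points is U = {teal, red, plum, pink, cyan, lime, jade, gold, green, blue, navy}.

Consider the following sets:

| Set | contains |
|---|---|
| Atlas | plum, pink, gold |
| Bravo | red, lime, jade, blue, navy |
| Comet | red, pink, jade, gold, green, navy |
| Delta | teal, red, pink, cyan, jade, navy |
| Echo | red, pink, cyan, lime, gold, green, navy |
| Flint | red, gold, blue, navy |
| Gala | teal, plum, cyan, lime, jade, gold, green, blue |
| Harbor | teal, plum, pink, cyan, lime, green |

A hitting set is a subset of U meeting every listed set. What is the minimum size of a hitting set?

2

H = {plum, navy} meets every set (each contains at least one member of H), and |H| = 2.
The sets Atlas, Bravo are pairwise disjoint, so any hitting set needs a separate point for each — at least 2. Hence 2 is optimal.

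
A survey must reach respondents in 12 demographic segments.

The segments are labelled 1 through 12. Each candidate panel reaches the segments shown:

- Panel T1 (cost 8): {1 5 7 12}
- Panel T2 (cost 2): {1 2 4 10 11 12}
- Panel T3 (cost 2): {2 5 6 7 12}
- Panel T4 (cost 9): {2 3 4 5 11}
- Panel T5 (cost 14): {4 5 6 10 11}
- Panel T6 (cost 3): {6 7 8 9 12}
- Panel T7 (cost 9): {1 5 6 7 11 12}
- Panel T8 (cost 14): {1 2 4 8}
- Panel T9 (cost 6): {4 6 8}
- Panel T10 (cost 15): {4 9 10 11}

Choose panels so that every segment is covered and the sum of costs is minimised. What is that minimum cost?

T2, T4, T6 together cover every segment (T2 ∪ T4 ∪ T6 = {1, 2, 3, 4, 5, 6, 7, 8, 9, 10, 11, 12}); total cost 2 + 9 + 3 = 14.
The greedy pick T2, T3, T6, T4 costs 16; no covering selection beats 14.

14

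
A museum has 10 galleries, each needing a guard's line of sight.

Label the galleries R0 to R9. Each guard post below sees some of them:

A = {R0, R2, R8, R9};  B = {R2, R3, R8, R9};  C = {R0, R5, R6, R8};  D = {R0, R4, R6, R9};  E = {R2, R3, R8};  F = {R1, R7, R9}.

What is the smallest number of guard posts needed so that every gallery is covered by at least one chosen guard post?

4

C and D and E and F together: C ∪ D ∪ E ∪ F = {R0, R1, R2, R3, R4, R5, R6, R7, R8, R9} — every gallery is covered.
No 3 of the 6 guard posts cover everything (all 20 combinations miss at least one gallery), so 4 is optimal.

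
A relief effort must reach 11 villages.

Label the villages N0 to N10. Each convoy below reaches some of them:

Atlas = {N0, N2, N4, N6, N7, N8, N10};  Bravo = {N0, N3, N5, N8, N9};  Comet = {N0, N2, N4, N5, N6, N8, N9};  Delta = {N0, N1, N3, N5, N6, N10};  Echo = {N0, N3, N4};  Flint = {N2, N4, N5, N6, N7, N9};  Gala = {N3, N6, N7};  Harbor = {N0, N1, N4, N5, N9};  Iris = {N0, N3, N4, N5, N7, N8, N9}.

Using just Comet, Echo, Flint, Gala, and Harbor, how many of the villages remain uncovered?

Union of Comet, Echo, Flint, Gala, Harbor = {N0, N1, N2, N3, N4, N5, N6, N7, N8, N9}.
Not covered: N10 — 1 village.

1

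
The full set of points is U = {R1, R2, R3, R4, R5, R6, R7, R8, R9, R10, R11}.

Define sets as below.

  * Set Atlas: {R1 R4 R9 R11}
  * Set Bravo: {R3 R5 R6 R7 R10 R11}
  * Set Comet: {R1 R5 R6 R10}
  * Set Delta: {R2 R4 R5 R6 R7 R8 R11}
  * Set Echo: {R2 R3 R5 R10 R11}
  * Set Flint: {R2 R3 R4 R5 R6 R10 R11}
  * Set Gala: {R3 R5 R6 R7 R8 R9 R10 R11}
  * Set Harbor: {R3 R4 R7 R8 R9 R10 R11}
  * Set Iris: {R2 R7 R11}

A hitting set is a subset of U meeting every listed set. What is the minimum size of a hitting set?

2

H = {R6, R11} meets every set (each contains at least one member of H), and |H| = 2.
The sets Comet, Iris are pairwise disjoint, so any hitting set needs a separate point for each — at least 2. Hence 2 is optimal.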